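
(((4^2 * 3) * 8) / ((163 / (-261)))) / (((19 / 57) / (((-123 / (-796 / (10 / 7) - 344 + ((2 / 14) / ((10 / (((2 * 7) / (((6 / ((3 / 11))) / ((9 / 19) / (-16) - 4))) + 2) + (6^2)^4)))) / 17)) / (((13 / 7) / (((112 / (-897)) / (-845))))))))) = 854660479647744 / 24156576484005485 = 0.04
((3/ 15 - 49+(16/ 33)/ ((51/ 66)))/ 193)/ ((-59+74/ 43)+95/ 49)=0.00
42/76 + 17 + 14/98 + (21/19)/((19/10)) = 92373/5054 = 18.28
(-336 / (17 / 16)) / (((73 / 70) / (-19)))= 7150080 / 1241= 5761.55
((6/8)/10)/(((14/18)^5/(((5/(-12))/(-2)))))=59049/1075648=0.05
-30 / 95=-0.32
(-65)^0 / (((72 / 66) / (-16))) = -44 / 3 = -14.67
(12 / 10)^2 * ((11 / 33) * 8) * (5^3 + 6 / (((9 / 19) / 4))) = 16864 / 25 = 674.56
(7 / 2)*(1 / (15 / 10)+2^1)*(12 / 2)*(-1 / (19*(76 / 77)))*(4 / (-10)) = 2156 / 1805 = 1.19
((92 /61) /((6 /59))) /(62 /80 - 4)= -108560 /23607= -4.60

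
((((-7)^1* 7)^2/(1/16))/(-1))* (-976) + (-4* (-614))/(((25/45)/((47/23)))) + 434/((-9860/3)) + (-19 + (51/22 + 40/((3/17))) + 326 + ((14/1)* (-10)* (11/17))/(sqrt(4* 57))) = 14033354207918/374187 - 770* sqrt(57)/969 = 37503579.66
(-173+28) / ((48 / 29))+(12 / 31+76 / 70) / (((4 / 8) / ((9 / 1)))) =-3181753 / 52080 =-61.09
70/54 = 35/27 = 1.30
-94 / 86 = -47 / 43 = -1.09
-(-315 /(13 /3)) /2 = 945 /26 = 36.35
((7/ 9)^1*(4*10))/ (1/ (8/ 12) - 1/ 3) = 80/ 3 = 26.67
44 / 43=1.02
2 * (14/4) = 7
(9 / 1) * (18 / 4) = 81 / 2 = 40.50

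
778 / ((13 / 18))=1077.23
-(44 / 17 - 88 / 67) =-1452 / 1139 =-1.27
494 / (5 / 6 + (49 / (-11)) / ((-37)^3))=1651490412 / 2786209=592.74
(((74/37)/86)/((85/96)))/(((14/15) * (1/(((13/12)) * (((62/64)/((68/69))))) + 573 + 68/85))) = 6673680/136297849877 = 0.00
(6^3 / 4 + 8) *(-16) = -992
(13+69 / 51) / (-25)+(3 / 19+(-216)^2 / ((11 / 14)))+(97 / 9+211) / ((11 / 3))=15839389187 / 266475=59440.43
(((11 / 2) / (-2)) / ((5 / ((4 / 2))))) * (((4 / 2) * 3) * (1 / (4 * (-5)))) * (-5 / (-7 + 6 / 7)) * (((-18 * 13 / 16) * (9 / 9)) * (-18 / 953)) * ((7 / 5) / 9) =189189 / 16391600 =0.01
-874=-874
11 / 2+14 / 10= 69 / 10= 6.90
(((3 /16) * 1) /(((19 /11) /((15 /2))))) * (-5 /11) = -225 /608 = -0.37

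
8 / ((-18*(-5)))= 4 / 45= 0.09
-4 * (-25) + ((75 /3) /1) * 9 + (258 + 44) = 627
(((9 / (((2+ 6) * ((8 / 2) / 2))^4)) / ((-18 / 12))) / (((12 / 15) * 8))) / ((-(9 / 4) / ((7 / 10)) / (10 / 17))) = 35 / 13369344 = 0.00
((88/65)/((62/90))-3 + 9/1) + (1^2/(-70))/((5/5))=224297/28210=7.95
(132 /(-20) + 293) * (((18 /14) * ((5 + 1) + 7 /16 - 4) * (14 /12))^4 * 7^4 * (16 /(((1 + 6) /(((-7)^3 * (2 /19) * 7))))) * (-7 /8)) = 193366304831504259 /3112960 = 62116540151.98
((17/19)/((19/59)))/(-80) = -1003/28880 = -0.03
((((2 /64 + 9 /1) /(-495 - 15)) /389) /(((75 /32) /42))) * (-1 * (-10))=-238 /29175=-0.01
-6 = -6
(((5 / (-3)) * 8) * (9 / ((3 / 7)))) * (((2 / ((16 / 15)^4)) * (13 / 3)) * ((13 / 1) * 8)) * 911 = -177601629.64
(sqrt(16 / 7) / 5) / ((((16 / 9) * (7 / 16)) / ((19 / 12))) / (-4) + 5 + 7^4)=228 * sqrt(7) / 4799725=0.00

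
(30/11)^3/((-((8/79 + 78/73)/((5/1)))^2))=-5612336268750/15142958699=-370.62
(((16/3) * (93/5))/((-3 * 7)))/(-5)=496/525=0.94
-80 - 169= -249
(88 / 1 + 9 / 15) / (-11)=-443 / 55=-8.05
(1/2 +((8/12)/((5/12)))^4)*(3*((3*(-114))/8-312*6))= -202588209/5000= -40517.64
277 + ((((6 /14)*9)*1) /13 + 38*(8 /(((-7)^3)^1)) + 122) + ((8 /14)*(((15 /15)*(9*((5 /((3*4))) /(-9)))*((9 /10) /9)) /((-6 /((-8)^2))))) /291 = 4652695120 /11678121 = 398.41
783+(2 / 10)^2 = 19576 / 25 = 783.04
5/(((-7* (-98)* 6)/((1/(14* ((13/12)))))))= 5/62426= 0.00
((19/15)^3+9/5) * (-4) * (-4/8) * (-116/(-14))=1500344/23625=63.51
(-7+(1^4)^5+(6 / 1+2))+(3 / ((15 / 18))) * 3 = 64 / 5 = 12.80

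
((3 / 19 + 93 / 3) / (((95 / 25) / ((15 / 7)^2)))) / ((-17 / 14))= -31.01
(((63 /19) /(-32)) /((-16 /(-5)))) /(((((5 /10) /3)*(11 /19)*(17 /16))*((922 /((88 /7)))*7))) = -135 /219436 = -0.00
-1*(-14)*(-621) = -8694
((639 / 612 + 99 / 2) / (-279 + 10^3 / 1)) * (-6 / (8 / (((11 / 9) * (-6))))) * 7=37807 / 14008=2.70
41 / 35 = 1.17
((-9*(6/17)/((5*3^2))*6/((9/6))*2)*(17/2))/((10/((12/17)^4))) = -248832/2088025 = -0.12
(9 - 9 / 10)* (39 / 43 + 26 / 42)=18603 / 1505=12.36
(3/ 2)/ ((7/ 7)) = 3/ 2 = 1.50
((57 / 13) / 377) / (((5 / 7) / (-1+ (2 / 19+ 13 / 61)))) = -3318 / 298961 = -0.01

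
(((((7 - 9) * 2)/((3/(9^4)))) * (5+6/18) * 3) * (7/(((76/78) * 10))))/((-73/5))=9552816/1387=6887.39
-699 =-699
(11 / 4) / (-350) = -11 / 1400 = -0.01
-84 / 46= -1.83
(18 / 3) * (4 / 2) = 12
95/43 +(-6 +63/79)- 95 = -332883/3397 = -97.99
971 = 971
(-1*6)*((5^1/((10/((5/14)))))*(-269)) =4035/14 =288.21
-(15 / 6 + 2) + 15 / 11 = -69 / 22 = -3.14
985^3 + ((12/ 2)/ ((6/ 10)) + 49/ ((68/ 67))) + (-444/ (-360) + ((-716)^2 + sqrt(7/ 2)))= sqrt(14)/ 2 + 975308027323/ 1020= 956184342.38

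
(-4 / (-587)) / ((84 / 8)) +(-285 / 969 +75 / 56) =250469 / 239496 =1.05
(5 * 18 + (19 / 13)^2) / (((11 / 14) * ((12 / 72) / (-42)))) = -54934488 / 1859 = -29550.56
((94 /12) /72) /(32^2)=47 /442368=0.00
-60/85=-12/17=-0.71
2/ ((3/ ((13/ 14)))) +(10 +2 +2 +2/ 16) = 2477/ 168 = 14.74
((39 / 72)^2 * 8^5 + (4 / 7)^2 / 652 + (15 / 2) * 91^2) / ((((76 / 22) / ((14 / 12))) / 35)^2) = 1528369495639525 / 152521056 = 10020711.47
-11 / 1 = -11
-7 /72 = -0.10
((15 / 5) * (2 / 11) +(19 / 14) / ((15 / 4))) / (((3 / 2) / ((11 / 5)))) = 2096 / 1575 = 1.33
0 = 0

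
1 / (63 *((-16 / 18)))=-0.02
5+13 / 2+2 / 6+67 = 78.83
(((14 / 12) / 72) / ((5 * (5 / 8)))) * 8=28 / 675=0.04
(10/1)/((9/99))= 110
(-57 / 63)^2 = 361 / 441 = 0.82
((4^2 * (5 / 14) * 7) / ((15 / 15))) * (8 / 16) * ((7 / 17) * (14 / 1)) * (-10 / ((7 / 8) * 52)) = -5600 / 221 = -25.34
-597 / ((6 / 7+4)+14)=-1393 / 44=-31.66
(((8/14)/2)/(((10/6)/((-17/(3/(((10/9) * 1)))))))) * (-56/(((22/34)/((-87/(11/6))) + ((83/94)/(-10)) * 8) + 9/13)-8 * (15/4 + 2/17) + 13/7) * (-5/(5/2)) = 1424491801784/331295517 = 4299.76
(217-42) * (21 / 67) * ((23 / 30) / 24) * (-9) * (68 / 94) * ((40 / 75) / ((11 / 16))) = -306544 / 34639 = -8.85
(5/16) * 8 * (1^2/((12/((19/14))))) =95/336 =0.28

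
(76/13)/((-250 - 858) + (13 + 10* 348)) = 76/31005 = 0.00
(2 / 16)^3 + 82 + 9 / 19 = 802323 / 9728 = 82.48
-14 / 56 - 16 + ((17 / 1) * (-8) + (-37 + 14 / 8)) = -375 / 2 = -187.50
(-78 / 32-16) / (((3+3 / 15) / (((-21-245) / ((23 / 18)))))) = 1199.44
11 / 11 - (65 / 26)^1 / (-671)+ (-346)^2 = 160660219 / 1342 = 119717.00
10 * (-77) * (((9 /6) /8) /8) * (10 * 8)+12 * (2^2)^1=-5583 /4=-1395.75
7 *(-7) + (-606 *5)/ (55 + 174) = -14251/ 229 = -62.23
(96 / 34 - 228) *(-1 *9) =34452 / 17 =2026.59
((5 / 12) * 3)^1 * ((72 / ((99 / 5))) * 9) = 450 / 11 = 40.91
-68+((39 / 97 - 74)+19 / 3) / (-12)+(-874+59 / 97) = -1633883 / 1746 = -935.79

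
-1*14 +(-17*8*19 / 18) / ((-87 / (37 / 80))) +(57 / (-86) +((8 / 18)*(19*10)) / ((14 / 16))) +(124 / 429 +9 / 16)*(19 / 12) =905459451433 / 10784854080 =83.96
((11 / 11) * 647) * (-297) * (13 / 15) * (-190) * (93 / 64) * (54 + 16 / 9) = 41034636357 / 16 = 2564664772.31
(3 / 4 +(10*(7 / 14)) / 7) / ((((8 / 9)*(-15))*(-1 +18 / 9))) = -123 / 1120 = -0.11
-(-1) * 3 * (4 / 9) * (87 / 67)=116 / 67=1.73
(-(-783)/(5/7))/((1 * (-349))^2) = 0.01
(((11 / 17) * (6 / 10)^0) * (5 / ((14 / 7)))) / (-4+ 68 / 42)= -231 / 340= -0.68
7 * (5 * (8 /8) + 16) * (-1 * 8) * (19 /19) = -1176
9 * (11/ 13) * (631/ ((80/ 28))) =437283/ 260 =1681.86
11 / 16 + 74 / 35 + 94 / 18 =40441 / 5040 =8.02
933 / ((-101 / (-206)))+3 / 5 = 961293 / 505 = 1903.55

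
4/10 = 2/5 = 0.40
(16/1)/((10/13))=104/5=20.80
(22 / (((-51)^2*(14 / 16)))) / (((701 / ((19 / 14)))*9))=1672 / 804075741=0.00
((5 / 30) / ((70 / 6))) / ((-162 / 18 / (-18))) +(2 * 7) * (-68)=-951.97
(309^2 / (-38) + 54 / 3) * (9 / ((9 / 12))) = -568782 / 19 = -29935.89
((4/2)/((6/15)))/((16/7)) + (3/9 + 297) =14377/48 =299.52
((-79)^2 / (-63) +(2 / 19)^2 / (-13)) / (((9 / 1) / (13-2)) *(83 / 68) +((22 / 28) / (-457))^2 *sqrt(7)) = -1943206919623181137218370 / 19589379620972374293847 +51765385502830650530 *sqrt(7) / 176304416588751368644623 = -99.20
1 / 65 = 0.02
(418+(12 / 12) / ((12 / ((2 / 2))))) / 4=104.52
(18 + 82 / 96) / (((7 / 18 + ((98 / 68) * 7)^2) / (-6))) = -2353905 / 2125774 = -1.11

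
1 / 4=0.25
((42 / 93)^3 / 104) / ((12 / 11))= 3773 / 4647396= 0.00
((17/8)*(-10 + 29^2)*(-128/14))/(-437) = 113016/3059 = 36.95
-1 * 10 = -10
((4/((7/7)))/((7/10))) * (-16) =-91.43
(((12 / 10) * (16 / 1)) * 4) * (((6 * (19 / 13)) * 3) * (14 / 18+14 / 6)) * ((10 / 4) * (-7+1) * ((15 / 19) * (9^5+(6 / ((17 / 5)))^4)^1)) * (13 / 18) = -265178808599040 / 83521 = -3174995613.07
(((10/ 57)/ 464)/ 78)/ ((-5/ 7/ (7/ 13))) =-49/ 13409136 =-0.00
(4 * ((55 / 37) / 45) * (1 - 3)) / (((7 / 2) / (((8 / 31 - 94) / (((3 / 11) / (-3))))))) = -5626016 / 72261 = -77.86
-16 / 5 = -3.20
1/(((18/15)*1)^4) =625/1296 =0.48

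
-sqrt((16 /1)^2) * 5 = -80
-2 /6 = -1 /3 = -0.33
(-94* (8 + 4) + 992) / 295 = -136 / 295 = -0.46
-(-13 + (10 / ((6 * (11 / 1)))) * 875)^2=-15570916 / 1089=-14298.36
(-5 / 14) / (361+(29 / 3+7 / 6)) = -15 / 15617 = -0.00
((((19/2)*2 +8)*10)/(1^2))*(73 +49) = 32940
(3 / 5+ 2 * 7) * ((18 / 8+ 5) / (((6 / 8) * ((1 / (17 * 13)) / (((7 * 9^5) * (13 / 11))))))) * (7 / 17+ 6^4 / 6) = 181353809582127 / 55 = 3297341992402.31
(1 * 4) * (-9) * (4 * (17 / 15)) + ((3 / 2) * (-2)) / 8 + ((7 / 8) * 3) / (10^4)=-13085979 / 80000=-163.57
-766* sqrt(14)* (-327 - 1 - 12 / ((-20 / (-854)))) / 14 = 172048.46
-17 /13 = -1.31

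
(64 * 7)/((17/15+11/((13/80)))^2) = 17035200/180123241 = 0.09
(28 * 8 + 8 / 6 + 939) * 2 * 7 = 48902 / 3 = 16300.67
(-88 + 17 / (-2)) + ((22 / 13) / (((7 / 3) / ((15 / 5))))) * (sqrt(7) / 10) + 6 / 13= -2497 / 26 + 99 * sqrt(7) / 455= -95.46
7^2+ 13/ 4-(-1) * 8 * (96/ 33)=3323/ 44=75.52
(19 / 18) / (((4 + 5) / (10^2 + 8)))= 38 / 3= 12.67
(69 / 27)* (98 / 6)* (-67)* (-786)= 19783358 / 9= 2198150.89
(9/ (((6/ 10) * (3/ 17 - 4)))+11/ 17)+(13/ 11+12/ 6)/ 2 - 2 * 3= -37365/ 4862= -7.69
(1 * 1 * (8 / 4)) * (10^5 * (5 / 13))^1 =1000000 / 13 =76923.08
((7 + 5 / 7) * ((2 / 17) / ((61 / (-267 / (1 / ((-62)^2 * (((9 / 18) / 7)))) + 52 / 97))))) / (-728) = 1.50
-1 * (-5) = 5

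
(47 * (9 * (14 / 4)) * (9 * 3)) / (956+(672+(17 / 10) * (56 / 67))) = 8927415 / 363904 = 24.53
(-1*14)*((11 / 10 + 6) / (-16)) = 497 / 80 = 6.21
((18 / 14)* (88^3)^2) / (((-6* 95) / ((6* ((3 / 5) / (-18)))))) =696606130176 / 3325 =209505603.06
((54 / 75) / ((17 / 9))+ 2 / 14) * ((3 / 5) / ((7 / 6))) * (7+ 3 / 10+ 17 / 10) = 252558 / 104125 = 2.43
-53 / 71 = -0.75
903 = 903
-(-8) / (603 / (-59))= -472 / 603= -0.78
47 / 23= 2.04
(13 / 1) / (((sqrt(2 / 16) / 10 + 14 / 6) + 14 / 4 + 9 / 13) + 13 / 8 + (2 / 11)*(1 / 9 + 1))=287769853800 / 184892387287 - 861311880*sqrt(2) / 184892387287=1.55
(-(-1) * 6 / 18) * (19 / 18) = 19 / 54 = 0.35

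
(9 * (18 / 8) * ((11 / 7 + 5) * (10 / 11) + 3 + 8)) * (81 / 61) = 8575227 / 18788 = 456.42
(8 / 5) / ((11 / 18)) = 144 / 55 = 2.62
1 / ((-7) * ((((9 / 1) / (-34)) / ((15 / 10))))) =17 / 21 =0.81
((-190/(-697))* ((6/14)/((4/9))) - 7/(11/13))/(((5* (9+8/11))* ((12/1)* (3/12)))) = -859763/15661590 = -0.05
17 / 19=0.89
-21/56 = -3/8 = -0.38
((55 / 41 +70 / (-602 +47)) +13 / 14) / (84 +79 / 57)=2595343 / 103365346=0.03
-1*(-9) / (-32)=-9 / 32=-0.28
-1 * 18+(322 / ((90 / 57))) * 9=9087 / 5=1817.40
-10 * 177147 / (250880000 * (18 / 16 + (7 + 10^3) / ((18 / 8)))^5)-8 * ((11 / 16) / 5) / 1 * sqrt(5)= -11 * sqrt(5) / 10-83682825624 / 215503744123783713573828125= -2.46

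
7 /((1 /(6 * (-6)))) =-252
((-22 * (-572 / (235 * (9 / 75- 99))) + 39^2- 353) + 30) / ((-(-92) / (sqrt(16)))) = 17390689 / 334029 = 52.06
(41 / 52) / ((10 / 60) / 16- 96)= -984 / 119795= -0.01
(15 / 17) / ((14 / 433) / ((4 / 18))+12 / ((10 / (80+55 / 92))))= 0.01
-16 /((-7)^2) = -16 /49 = -0.33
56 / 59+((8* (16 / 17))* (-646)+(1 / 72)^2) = -1487393221 / 305856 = -4863.05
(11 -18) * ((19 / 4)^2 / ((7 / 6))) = -1083 / 8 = -135.38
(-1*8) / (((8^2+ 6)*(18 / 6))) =-4 / 105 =-0.04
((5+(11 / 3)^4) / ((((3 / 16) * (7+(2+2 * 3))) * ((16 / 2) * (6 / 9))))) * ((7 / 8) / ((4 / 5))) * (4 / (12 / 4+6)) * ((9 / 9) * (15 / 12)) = 263305 / 34992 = 7.52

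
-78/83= -0.94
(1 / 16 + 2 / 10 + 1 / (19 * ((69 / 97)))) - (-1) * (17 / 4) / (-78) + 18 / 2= 9.28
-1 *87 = -87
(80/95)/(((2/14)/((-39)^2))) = 170352/19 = 8965.89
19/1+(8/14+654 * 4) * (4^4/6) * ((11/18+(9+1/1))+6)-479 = 350408036/189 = 1854010.77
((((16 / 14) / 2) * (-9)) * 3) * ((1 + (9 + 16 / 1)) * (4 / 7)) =-11232 / 49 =-229.22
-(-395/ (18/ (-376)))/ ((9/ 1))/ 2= -37130/ 81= -458.40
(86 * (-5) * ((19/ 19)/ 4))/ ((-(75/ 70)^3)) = 58996/ 675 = 87.40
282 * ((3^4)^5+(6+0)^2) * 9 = 8849458901106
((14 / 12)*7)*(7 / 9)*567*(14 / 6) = 16807 / 2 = 8403.50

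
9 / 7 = 1.29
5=5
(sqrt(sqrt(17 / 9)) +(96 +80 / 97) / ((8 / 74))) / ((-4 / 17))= -369223 / 97 - 17 * 17^(1 / 4) * sqrt(3) / 12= -3811.41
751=751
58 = 58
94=94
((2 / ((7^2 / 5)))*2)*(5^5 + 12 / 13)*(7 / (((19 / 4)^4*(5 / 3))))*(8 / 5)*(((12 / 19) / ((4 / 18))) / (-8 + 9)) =53929525248 / 1126625045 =47.87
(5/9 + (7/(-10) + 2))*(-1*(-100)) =1670/9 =185.56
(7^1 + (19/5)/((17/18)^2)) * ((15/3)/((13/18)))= 292878/3757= 77.96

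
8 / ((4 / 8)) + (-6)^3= -200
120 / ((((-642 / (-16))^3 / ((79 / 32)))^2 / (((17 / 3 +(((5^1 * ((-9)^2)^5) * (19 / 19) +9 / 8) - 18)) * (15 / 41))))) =16712464460275782400 / 14951776495471587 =1117.76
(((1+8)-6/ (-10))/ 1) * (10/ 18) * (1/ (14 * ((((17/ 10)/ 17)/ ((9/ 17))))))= 240/ 119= 2.02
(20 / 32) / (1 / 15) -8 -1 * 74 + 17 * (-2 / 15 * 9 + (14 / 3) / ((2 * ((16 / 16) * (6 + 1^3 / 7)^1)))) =-446689 / 5160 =-86.57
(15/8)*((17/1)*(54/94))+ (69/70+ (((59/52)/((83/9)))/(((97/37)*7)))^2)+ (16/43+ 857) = 76080682387916742951/86783815143560080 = 876.67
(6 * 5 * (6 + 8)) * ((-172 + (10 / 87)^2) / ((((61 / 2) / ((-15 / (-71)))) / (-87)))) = 43530.81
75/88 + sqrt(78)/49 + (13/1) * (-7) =-7933/88 + sqrt(78)/49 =-89.97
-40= -40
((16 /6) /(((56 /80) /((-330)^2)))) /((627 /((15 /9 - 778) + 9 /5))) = -204476800 /399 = -512473.18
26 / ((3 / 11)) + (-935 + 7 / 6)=-1677 / 2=-838.50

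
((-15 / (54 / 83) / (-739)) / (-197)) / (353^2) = -415 / 326537136846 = -0.00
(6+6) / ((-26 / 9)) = -54 / 13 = -4.15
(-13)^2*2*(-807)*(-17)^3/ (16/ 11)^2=81076011159/ 128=633406337.18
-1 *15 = -15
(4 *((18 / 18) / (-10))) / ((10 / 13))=-13 / 25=-0.52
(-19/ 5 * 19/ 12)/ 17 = -0.35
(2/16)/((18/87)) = 29/48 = 0.60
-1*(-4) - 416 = -412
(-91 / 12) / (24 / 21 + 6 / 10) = -3185 / 732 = -4.35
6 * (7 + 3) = 60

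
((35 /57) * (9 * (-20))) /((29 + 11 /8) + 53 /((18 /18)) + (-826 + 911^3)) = -5600 /38306902611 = -0.00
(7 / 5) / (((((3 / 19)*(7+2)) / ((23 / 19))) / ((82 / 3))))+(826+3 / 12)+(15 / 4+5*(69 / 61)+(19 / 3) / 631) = 868.26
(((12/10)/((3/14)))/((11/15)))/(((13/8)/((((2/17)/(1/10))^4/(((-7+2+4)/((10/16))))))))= -67200000/11943503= -5.63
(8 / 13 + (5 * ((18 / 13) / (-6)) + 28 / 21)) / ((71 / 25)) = 775 / 2769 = 0.28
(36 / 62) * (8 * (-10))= -1440 / 31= -46.45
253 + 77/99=2284/9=253.78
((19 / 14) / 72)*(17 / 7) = 323 / 7056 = 0.05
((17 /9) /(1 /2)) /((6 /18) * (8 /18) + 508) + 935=6414151 /6860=935.01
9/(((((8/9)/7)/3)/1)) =1701/8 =212.62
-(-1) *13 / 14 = 13 / 14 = 0.93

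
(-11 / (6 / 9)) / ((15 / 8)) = -44 / 5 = -8.80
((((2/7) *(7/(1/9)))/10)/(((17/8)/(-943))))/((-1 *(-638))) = -33948/27115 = -1.25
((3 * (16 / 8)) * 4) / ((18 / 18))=24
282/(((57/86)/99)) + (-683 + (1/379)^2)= 113094161318/2729179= 41438.89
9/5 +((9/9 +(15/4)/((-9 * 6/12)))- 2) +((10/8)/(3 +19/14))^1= 232/915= 0.25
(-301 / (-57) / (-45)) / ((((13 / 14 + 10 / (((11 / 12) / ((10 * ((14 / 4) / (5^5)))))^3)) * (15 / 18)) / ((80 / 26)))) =-876380312500000 / 1878189675470901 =-0.47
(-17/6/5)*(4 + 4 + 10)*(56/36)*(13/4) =-1547/30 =-51.57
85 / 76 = 1.12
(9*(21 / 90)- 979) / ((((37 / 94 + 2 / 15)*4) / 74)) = -50964873 / 1486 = -34296.68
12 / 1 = 12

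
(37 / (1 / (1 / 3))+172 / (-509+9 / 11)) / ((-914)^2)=0.00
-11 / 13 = -0.85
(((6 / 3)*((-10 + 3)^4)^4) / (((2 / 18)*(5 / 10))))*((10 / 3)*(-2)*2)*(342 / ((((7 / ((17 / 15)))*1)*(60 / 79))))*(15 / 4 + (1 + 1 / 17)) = -5592555295777902866.40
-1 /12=-0.08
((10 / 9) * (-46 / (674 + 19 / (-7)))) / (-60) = 161 / 126873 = 0.00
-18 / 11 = -1.64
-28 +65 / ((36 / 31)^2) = 20.20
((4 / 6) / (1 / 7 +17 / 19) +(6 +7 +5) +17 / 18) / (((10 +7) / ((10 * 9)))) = 2385 / 23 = 103.70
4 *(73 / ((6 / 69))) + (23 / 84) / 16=4513175 / 1344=3358.02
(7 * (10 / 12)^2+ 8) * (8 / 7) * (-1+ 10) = 926 / 7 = 132.29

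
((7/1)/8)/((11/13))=91/88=1.03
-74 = -74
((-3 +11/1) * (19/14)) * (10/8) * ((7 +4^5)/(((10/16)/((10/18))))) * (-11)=-8619160/63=-136812.06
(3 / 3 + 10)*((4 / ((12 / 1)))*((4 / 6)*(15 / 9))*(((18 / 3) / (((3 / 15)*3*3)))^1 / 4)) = 275 / 81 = 3.40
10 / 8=5 / 4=1.25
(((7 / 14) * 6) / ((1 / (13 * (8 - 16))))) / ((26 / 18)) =-216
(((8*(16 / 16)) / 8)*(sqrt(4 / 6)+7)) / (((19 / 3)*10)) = 0.12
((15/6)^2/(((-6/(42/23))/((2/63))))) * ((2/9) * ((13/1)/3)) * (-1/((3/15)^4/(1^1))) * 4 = 812500/5589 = 145.37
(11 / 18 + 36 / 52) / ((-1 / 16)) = -20.85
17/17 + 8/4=3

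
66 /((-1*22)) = -3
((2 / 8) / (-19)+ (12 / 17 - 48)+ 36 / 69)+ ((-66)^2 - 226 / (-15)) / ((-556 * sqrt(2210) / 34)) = -1390279 / 29716 - 32783 * sqrt(2210) / 271050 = -52.47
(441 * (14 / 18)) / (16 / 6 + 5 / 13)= 1911 / 17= 112.41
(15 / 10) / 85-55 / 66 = -208 / 255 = -0.82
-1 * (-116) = 116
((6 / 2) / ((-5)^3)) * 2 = -6 / 125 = -0.05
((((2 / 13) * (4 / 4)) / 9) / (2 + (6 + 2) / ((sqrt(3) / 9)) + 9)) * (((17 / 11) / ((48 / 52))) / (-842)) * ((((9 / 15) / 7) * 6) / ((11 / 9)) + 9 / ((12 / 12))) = 6851 / 3125647140 - 13702 * sqrt(3) / 2865176545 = -0.00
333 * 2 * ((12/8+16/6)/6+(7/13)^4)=29617057/57122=518.49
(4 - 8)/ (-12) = 1/ 3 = 0.33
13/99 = 0.13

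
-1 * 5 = -5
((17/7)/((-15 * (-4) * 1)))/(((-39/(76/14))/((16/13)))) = -0.01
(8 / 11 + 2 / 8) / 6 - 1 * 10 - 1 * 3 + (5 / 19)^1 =-63071 / 5016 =-12.57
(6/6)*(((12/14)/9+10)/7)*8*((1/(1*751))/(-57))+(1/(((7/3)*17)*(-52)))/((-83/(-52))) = -0.00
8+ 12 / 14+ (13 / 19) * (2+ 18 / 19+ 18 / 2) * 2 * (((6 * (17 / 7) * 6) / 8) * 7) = 3182903 / 2527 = 1259.56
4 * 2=8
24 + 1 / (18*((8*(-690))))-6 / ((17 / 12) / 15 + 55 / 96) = 1433167679 / 95484960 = 15.01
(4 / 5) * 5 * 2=8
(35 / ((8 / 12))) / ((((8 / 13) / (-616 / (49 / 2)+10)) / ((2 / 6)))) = -3445 / 8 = -430.62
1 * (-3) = -3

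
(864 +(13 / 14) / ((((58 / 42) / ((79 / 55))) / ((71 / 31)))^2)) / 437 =4250394728739 / 2136762213850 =1.99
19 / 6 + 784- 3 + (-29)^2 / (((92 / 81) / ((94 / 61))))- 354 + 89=6987703 / 4209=1660.18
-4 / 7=-0.57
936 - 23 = 913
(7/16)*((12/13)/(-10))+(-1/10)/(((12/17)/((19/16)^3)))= -1773887/6389760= -0.28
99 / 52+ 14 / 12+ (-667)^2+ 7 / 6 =69403345 / 156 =444893.24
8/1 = 8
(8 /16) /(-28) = -0.02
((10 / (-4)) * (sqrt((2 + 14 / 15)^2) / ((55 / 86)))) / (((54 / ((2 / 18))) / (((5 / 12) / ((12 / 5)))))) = -215 / 52488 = -0.00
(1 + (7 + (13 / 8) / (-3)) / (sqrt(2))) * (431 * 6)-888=1698 + 66805 * sqrt(2) / 8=13507.57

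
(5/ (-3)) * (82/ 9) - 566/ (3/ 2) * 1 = -10598/ 27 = -392.52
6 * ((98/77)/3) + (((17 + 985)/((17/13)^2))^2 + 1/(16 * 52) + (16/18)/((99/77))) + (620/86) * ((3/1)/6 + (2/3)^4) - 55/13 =304692797821060387/887450046912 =343335.15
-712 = -712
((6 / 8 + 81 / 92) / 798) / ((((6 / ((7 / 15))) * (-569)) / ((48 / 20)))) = -1 / 1491918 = -0.00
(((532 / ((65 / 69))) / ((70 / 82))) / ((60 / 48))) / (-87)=-286672 / 47125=-6.08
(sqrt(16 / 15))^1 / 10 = 2*sqrt(15) / 75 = 0.10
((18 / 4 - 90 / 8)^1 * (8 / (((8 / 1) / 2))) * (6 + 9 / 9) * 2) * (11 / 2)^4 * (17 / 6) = -15680511 / 32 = -490015.97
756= 756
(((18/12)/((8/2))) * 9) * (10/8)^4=16875/2048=8.24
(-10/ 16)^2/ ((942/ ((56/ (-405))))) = -35/ 610416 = -0.00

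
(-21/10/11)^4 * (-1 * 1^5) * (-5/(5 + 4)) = 21609/29282000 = 0.00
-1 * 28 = -28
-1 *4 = -4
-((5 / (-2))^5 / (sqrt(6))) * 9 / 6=59.80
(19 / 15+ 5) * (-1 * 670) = -4198.67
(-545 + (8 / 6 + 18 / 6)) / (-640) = 811 / 960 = 0.84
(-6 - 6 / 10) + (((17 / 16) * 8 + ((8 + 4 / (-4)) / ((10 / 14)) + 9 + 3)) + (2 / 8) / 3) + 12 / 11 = 16417 / 660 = 24.87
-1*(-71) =71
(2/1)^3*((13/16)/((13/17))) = 17/2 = 8.50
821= 821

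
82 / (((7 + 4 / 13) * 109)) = 0.10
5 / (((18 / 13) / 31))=2015 / 18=111.94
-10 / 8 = -1.25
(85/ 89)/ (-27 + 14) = -85/ 1157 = -0.07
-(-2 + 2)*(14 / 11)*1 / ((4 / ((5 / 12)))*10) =0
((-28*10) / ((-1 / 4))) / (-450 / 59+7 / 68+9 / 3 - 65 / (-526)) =-1181774720 / 4643323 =-254.51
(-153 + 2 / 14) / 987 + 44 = 43.85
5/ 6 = 0.83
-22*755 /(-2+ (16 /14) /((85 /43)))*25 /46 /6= 123536875 /116748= 1058.15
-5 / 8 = -0.62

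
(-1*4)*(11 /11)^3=-4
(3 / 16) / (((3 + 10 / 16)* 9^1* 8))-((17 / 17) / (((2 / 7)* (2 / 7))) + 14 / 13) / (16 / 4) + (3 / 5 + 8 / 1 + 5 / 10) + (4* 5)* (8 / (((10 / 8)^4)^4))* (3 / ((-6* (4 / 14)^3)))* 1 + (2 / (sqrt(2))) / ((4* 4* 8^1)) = -25065602329173563 / 276123046875000 + sqrt(2) / 128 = -90.77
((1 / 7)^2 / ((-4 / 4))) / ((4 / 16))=-0.08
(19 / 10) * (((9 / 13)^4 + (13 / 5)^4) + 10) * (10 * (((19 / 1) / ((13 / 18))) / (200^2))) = 810899712351 / 1160290625000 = 0.70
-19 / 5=-3.80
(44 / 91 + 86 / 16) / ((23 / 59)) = 251635 / 16744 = 15.03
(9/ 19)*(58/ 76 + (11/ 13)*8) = 33489/ 9386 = 3.57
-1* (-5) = 5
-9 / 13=-0.69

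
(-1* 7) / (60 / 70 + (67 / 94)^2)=-432964 / 84439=-5.13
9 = 9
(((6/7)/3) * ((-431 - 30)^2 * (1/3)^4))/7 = 425042/3969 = 107.09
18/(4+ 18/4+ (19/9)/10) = 405/196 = 2.07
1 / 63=0.02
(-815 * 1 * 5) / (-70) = 815 / 14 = 58.21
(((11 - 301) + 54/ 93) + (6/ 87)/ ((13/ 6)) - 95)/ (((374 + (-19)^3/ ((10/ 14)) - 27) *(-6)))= -22461685/ 3245105916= -0.01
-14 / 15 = -0.93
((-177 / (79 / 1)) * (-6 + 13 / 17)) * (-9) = -141777 / 1343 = -105.57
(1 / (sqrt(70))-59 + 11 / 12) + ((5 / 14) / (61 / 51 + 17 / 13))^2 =-3763161565 / 64811712 + sqrt(70) / 70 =-57.94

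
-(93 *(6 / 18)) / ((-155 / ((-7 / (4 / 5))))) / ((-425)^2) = -7 / 722500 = -0.00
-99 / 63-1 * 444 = -3119 / 7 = -445.57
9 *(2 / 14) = 9 / 7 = 1.29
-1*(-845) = 845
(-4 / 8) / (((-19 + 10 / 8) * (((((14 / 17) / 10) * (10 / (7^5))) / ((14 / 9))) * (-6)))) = -285719 / 1917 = -149.04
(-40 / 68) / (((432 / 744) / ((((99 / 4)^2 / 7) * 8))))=-168795 / 238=-709.22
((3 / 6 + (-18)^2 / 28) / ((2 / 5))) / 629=845 / 17612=0.05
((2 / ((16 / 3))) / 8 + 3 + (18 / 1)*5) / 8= 5955 / 512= 11.63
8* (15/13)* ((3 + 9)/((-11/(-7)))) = 10080/143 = 70.49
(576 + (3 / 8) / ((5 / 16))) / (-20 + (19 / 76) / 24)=-277056 / 9595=-28.88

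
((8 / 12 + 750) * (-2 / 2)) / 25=-2252 / 75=-30.03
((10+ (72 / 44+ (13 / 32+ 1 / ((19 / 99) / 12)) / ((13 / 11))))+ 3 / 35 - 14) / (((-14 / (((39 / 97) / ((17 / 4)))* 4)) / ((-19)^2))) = -8841383829 / 17776220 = -497.37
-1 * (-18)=18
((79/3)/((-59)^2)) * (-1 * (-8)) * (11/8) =869/10443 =0.08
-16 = -16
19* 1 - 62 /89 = 1629 /89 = 18.30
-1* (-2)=2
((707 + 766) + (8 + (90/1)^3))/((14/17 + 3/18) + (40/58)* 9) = 2160762798/21289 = 101496.68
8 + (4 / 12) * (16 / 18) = 224 / 27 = 8.30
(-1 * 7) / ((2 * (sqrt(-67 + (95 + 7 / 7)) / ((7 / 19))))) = -49 * sqrt(29) / 1102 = -0.24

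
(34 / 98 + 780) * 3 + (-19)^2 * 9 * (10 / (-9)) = -62179 / 49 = -1268.96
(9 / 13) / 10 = 9 / 130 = 0.07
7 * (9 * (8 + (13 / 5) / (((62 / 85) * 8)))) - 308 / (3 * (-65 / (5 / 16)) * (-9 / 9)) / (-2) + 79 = 11825323 / 19344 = 611.32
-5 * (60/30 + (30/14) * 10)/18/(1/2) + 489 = 29987/63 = 475.98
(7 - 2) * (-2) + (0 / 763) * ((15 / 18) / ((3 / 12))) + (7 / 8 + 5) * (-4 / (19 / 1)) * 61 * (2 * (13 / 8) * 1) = -38791 / 152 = -255.20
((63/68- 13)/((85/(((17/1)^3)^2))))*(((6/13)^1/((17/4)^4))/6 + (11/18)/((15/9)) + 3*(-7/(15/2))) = 65067327929/7800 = 8341965.12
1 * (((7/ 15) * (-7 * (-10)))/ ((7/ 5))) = 70/ 3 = 23.33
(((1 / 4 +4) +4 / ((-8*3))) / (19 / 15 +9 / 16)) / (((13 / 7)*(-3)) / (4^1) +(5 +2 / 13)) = 356720 / 600991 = 0.59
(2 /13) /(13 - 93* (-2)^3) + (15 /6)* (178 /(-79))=-4379087 /777439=-5.63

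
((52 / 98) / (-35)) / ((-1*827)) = 26 / 1418305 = 0.00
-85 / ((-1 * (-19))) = -85 / 19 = -4.47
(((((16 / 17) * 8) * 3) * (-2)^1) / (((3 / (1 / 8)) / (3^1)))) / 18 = -16 / 51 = -0.31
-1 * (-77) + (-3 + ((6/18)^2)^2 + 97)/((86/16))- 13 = 283832/3483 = 81.49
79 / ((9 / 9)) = 79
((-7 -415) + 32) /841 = -390 /841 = -0.46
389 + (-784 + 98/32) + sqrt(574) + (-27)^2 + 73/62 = sqrt(574) + 167767/496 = 362.20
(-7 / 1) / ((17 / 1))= -7 / 17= -0.41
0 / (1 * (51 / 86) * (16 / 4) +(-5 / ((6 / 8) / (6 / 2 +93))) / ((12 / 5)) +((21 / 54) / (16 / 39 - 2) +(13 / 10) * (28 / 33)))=0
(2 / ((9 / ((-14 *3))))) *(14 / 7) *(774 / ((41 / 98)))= -1415904 / 41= -34534.24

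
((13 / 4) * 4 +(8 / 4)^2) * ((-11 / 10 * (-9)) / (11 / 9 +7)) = 15147 / 740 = 20.47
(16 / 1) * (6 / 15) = 32 / 5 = 6.40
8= 8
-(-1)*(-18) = -18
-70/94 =-35/47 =-0.74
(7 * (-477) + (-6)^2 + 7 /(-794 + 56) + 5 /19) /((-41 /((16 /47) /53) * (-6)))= -185244436 /2148121323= -0.09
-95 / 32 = -2.97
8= 8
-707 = -707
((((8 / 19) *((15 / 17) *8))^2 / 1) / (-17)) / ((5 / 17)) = -184320 / 104329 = -1.77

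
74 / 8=37 / 4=9.25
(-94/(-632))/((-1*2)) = -47/632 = -0.07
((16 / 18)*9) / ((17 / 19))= 152 / 17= 8.94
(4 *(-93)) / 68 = -93 / 17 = -5.47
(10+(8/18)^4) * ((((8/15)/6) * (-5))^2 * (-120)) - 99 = -59691793/177147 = -336.96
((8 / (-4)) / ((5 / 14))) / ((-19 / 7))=196 / 95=2.06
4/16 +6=25/4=6.25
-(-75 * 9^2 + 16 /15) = 91109 /15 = 6073.93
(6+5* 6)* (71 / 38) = 1278 / 19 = 67.26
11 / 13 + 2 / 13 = 1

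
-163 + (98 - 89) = -154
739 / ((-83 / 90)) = -66510 / 83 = -801.33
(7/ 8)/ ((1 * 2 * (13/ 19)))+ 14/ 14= 1.64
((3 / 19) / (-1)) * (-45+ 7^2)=-12 / 19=-0.63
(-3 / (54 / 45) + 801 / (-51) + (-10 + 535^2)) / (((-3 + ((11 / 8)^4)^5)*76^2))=0.09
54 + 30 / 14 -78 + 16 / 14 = -145 / 7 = -20.71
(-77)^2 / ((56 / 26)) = 11011 / 4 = 2752.75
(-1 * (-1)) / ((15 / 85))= 17 / 3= 5.67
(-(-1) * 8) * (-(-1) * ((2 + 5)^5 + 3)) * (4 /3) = 537920 /3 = 179306.67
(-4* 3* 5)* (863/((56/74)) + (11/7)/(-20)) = -478932/7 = -68418.86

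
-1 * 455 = -455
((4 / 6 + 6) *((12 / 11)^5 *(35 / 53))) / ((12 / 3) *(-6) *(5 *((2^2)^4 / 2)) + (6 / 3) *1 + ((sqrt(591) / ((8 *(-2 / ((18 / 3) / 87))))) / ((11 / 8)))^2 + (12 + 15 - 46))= -3487795200 / 7884582574297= -0.00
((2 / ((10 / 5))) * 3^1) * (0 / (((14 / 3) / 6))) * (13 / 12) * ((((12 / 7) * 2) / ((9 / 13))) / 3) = 0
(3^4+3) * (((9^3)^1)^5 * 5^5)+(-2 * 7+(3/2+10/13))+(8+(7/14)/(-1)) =702603488272989712445/13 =54046422174845362495.77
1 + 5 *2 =11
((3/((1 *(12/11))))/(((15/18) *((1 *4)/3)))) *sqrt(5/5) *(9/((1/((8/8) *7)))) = 6237/40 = 155.92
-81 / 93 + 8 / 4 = 35 / 31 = 1.13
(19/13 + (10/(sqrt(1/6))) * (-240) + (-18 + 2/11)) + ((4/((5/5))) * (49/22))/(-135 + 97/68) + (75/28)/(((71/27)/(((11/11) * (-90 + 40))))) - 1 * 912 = -2400 * sqrt(6) - 1264420138343/1291075786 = -6858.13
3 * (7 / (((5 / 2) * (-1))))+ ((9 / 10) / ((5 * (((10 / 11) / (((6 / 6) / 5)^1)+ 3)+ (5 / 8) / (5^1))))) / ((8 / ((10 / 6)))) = -18889 / 2250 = -8.40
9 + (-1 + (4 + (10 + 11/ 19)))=429/ 19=22.58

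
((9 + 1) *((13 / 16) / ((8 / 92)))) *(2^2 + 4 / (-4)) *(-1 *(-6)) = 13455 / 8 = 1681.88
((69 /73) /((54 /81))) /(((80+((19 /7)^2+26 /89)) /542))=10636479 /1213333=8.77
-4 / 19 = -0.21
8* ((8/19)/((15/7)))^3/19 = 1404928/439833375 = 0.00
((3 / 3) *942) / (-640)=-471 / 320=-1.47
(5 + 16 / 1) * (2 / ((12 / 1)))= 7 / 2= 3.50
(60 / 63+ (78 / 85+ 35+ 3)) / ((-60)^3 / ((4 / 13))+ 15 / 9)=-71168 / 1253067025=-0.00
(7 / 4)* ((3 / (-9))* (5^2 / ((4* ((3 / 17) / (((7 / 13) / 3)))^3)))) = -294902825 / 76877424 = -3.84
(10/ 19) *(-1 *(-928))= 9280/ 19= 488.42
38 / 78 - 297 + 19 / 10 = -114899 / 390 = -294.61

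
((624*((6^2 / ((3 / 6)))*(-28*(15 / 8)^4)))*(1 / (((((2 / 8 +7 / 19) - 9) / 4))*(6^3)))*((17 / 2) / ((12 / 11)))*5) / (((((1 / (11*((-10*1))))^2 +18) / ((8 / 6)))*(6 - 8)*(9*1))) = -33586953125 / 6098428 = -5507.48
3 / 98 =0.03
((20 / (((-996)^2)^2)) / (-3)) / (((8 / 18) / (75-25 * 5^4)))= 38875 / 164015957376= 0.00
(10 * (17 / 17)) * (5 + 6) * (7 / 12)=385 / 6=64.17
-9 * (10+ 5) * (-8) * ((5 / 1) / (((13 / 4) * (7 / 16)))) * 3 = 1036800 / 91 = 11393.41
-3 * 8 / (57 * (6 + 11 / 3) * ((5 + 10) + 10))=-24 / 13775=-0.00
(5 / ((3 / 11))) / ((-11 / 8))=-40 / 3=-13.33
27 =27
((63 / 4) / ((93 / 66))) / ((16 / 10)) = 3465 / 496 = 6.99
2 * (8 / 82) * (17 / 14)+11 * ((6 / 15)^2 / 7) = 3504 / 7175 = 0.49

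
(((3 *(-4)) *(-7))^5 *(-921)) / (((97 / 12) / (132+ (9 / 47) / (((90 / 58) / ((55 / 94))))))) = -13484798143293818880 / 214273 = -62932792014364.01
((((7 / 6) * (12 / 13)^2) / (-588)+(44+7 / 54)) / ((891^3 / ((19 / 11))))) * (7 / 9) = 4869149 / 58097318250114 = 0.00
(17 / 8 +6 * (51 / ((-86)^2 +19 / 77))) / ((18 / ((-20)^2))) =27417175 / 569511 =48.14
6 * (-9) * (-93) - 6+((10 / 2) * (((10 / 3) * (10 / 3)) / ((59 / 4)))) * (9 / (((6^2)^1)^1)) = 2663996 / 531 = 5016.94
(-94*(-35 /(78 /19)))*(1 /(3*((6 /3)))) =31255 /234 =133.57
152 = 152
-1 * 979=-979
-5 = -5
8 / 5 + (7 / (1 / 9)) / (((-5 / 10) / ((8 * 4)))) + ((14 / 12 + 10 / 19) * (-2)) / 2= -2298293 / 570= -4032.09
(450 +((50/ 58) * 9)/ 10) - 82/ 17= 439709/ 986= 445.95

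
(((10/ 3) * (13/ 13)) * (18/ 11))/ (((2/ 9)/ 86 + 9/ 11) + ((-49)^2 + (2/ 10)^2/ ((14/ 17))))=8127000/ 3578665219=0.00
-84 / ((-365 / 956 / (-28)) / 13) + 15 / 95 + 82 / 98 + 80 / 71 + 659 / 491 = -948657185591071 / 11846290715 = -80080.53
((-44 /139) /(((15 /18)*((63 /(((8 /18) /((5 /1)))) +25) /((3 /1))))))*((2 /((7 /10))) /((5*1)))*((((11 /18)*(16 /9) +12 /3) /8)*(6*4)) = -0.01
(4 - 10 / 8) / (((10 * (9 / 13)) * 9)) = 0.04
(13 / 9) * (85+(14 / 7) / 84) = 46423 / 378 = 122.81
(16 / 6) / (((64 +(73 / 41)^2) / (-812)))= -10919776 / 338739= -32.24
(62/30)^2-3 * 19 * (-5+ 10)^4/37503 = 1037954/312525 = 3.32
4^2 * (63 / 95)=1008 / 95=10.61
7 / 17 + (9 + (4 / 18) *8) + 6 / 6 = 1865 / 153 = 12.19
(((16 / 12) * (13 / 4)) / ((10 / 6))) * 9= 117 / 5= 23.40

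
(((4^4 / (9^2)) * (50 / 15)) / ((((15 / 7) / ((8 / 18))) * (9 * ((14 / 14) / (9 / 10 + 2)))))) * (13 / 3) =2702336 / 885735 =3.05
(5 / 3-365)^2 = 1188100 / 9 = 132011.11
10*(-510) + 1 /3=-15299 /3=-5099.67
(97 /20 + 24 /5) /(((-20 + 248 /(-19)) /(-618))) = 1133103 /6280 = 180.43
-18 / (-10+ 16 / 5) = 2.65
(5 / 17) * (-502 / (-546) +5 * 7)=49030 / 4641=10.56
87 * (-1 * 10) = -870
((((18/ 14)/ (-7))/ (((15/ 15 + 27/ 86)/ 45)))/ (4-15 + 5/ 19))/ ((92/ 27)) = 2977965/ 17319736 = 0.17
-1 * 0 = 0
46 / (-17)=-46 / 17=-2.71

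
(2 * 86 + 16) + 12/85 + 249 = 37157/85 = 437.14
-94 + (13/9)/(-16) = -94.09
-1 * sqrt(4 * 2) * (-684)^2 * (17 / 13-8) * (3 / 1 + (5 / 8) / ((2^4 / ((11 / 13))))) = 12839401449 * sqrt(2) / 676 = 26860437.37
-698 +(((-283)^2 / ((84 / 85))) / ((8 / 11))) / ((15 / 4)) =29017.56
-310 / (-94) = 155 / 47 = 3.30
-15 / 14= -1.07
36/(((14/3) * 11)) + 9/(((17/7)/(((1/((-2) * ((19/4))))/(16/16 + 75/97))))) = 0.48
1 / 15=0.07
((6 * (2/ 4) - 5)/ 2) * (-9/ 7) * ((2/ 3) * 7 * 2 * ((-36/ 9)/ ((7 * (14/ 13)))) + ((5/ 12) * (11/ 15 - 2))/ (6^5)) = -6.37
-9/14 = -0.64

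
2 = 2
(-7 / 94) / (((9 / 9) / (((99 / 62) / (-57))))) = 231 / 110732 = 0.00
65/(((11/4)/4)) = 1040/11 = 94.55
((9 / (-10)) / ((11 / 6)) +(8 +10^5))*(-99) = -49503717 / 5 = -9900743.40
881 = 881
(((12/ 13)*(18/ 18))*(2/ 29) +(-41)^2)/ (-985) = -1.71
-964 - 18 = -982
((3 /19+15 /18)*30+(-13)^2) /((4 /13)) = 12272 /19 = 645.89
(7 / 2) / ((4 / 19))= 16.62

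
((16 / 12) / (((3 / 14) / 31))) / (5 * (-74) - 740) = -868 / 4995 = -0.17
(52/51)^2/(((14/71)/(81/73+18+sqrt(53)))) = 95992 *sqrt(53)/18207+14878760/147679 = 139.13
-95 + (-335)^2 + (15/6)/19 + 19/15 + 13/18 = 95872963/855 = 112132.12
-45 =-45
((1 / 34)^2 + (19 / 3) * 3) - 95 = -87855 / 1156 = -76.00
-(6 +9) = -15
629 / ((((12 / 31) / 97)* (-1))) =-1891403 / 12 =-157616.92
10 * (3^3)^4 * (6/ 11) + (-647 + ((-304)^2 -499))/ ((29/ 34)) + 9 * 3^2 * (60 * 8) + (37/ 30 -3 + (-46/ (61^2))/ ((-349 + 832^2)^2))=3459979328049373296767527/ 1136411513711718750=3044653.53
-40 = -40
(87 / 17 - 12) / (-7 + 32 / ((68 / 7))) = 1.86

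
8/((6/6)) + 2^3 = 16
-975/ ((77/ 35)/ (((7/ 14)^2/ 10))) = -975/ 88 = -11.08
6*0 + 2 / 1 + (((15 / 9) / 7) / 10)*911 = 23.69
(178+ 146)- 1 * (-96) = 420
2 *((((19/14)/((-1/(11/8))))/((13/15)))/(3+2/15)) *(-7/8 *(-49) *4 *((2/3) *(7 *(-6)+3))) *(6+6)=6912675/94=73539.10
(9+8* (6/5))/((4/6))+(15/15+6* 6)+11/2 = 352/5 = 70.40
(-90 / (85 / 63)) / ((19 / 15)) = -52.66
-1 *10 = -10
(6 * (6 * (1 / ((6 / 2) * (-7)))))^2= 144 / 49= 2.94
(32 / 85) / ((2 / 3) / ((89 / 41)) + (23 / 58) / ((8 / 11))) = 0.44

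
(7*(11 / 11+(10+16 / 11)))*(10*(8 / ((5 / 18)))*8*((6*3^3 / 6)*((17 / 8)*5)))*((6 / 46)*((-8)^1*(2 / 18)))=-1690295040 / 253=-6681008.06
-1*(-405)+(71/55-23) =21081/55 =383.29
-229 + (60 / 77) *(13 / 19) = -228.47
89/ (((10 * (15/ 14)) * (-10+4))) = -623/ 450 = -1.38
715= 715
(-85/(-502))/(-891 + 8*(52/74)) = -0.00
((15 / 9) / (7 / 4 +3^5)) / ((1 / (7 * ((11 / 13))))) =140 / 3471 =0.04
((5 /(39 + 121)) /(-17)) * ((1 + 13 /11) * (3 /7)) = -9 /5236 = -0.00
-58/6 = -29/3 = -9.67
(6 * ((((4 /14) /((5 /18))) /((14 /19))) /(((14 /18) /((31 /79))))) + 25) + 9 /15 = 4040924 /135485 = 29.83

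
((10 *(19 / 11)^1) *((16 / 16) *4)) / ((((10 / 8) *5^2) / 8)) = 4864 / 275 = 17.69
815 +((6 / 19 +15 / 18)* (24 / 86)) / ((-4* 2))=2663289 / 3268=814.96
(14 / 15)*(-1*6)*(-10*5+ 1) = 1372 / 5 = 274.40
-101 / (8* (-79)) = 101 / 632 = 0.16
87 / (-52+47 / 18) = -1566 / 889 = -1.76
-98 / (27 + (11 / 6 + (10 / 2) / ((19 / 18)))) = -11172 / 3827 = -2.92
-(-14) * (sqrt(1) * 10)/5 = 28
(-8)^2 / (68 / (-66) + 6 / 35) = -2310 / 31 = -74.52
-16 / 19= -0.84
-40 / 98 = -20 / 49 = -0.41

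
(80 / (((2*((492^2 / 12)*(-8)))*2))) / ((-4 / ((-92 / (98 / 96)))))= -230 / 82369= -0.00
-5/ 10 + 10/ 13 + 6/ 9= 73/ 78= 0.94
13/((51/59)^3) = 2669927/132651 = 20.13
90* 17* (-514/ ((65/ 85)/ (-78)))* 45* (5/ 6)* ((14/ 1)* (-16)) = -673804656000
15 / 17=0.88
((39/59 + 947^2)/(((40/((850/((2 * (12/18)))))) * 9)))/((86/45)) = 33731253375/40592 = 830982.79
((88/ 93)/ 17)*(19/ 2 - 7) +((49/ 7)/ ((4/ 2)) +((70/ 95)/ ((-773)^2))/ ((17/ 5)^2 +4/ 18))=346325477839207/ 95166518591562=3.64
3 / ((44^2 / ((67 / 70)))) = 201 / 135520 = 0.00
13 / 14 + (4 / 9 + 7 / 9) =271 / 126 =2.15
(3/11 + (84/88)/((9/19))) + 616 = 40807/66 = 618.29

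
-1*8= -8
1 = 1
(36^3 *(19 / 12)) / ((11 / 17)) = 114165.82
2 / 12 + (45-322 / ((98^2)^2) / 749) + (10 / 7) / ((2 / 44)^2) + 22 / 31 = 338367126022145 / 458924278008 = 737.30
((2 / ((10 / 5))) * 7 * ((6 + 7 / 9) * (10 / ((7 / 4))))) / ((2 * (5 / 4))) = 976 / 9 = 108.44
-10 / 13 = -0.77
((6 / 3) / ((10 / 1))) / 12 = 1 / 60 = 0.02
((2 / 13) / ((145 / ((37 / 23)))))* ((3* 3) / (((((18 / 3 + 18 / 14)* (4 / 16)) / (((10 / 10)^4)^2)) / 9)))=0.08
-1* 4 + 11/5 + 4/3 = -7/15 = -0.47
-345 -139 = -484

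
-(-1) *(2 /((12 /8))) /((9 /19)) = 2.81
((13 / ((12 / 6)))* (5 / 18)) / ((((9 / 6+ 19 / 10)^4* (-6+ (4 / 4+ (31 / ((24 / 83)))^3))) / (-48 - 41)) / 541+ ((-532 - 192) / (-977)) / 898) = -329497993921200000 / 624099855192387931301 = -0.00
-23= -23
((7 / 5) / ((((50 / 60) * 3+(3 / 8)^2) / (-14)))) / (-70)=448 / 4225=0.11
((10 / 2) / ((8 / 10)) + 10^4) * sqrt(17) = 40025 * sqrt(17) / 4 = 41256.83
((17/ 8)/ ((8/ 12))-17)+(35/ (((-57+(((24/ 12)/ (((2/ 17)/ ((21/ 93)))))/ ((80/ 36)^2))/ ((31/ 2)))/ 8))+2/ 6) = -1073897263/ 58377392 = -18.40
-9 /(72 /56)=-7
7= 7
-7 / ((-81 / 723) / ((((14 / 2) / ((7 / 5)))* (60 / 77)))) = 24100 / 99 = 243.43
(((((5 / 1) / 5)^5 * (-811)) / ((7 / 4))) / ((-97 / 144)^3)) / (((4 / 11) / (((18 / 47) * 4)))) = 1917933355008 / 300269417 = 6387.37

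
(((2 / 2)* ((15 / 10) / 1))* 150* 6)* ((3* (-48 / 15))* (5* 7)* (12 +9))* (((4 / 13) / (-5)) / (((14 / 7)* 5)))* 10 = 7620480 / 13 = 586190.77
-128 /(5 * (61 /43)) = -5504 /305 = -18.05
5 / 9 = 0.56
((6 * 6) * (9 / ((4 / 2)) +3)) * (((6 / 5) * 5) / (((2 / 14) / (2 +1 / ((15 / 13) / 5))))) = 71820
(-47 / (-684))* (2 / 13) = 47 / 4446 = 0.01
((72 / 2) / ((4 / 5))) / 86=45 / 86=0.52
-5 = -5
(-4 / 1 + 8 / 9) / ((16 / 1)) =-0.19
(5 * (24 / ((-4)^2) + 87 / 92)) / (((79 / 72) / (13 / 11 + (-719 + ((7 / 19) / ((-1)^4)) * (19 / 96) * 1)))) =-2558044125 / 319792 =-7999.09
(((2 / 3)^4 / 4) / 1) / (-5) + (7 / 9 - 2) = -499 / 405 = -1.23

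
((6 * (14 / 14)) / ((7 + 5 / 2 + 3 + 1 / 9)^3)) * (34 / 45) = 132192 / 58485415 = 0.00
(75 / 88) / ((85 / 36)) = 135 / 374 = 0.36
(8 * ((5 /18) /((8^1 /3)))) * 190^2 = 30083.33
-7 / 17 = -0.41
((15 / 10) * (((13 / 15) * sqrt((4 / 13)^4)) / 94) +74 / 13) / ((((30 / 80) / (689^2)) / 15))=108115182.64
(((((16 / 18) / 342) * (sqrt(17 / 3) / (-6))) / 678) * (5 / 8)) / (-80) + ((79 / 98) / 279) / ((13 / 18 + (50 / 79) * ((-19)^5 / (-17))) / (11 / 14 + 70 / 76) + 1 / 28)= sqrt(51) / 601022592 + 48168038 / 900437584583719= 0.00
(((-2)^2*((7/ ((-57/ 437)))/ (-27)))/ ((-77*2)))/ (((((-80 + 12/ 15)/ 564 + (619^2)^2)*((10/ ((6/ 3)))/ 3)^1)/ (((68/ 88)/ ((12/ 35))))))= -643195/ 1352573389505764008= -0.00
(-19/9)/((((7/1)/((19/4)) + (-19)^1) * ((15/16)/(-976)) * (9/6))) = -11274752/134865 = -83.60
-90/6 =-15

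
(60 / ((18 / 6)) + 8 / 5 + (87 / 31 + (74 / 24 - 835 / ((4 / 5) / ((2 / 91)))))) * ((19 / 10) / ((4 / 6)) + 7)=151723687 / 3385200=44.82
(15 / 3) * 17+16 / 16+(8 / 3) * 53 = 682 / 3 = 227.33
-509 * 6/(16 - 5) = -3054/11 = -277.64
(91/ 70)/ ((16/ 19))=247/ 160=1.54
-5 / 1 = -5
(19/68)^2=361/4624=0.08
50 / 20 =5 / 2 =2.50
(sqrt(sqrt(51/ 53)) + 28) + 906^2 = 51^(1/ 4)*53^(3/ 4)/ 53 + 820864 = 820864.99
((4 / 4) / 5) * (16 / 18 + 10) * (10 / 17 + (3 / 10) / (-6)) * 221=38857 / 150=259.05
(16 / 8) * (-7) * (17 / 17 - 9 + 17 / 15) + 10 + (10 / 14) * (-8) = 10544 / 105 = 100.42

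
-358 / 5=-71.60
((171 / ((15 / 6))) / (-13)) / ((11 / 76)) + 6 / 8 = -101823 / 2860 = -35.60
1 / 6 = 0.17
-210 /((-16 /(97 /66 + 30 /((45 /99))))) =155855 /176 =885.54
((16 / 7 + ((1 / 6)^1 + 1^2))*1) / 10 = 29 / 84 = 0.35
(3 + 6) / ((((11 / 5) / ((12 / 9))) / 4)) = 240 / 11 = 21.82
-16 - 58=-74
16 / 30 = 8 / 15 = 0.53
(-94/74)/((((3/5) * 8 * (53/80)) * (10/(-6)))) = 470/1961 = 0.24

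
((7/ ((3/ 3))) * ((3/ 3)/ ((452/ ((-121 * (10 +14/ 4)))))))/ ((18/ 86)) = -109263/ 904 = -120.87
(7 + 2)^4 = 6561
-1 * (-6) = 6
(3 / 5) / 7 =0.09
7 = 7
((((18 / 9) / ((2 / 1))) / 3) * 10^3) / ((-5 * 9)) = -7.41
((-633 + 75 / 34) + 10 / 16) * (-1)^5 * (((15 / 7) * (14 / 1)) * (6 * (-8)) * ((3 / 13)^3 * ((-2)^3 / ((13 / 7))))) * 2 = 46649856960 / 485537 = 96078.89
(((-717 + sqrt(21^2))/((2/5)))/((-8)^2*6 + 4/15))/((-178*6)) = 0.00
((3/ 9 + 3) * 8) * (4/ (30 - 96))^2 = 320/ 3267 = 0.10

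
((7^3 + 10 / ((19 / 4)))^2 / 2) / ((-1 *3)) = -19849.61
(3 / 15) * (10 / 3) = 2 / 3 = 0.67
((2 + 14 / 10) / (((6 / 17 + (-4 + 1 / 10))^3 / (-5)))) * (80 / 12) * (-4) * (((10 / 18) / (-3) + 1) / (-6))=73498480000 / 53279263161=1.38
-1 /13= -0.08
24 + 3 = 27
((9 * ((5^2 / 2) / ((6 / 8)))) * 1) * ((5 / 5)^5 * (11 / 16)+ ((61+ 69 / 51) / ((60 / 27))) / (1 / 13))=7455225 / 136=54817.83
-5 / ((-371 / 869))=4345 / 371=11.71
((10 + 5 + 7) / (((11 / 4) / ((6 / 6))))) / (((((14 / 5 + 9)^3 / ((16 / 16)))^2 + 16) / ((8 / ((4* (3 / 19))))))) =4750000 / 126542350923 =0.00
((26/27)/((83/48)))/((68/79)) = 8216/12699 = 0.65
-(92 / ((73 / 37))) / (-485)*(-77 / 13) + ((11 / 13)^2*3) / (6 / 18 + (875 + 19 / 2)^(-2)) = 109992745459553 / 18724431229985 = 5.87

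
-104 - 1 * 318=-422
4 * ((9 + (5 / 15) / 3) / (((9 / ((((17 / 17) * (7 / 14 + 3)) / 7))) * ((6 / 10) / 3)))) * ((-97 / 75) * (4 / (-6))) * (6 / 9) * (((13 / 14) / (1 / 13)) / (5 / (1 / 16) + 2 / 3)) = 2688452 / 3087315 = 0.87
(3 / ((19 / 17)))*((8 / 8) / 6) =0.45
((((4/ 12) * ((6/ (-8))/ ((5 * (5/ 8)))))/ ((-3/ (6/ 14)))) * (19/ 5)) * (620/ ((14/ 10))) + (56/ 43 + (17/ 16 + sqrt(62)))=sqrt(62) + 3640471/ 168560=29.47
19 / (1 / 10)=190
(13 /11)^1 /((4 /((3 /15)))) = 13 /220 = 0.06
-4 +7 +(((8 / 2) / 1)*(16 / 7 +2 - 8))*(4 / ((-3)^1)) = 479 / 21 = 22.81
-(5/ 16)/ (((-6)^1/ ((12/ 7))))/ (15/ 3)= 1/ 56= 0.02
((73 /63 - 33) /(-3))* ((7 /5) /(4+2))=1003 /405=2.48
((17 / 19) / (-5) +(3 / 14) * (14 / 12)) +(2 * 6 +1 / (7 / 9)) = 35529 / 2660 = 13.36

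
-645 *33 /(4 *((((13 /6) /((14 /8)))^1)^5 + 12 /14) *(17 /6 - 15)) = 260790269355 /2245776964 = 116.12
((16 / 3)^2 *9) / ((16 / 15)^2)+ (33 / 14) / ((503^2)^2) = 201642695355183 / 896189757134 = 225.00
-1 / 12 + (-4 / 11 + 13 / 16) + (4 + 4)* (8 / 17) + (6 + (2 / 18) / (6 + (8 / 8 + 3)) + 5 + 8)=3115751 / 134640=23.14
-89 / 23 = -3.87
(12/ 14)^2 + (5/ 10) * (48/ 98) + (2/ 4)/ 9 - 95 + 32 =-61.96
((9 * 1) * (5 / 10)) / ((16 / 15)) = 135 / 32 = 4.22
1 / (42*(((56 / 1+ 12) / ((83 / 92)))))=83 / 262752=0.00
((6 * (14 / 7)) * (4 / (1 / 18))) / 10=432 / 5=86.40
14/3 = 4.67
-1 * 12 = -12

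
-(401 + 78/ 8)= -410.75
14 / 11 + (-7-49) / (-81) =1750 / 891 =1.96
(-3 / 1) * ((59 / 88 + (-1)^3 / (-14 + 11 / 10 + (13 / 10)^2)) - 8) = 2142735 / 98648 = 21.72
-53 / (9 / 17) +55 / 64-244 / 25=-1569769 / 14400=-109.01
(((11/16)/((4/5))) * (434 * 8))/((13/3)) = 35805/52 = 688.56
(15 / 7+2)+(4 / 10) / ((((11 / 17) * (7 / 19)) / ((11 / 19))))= 179 / 35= 5.11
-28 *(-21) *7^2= 28812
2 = 2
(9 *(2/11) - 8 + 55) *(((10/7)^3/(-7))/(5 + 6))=-535000/290521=-1.84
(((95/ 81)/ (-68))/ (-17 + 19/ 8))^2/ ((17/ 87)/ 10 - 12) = -10469000/ 90180177763221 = -0.00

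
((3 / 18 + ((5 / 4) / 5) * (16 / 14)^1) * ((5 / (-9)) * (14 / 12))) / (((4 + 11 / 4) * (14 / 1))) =-95 / 30618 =-0.00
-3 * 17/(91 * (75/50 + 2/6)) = -306/1001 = -0.31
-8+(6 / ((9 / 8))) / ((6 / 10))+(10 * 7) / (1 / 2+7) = 92 / 9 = 10.22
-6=-6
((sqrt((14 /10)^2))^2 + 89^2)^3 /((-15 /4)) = -31084394164596896 /234375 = -132626748435.61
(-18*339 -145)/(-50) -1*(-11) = 6797/50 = 135.94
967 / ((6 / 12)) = 1934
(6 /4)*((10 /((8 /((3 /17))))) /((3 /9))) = 135 /136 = 0.99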